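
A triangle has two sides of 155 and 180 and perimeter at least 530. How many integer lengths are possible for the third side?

Triangle inequality: 25 < x < 335. Perimeter ≥ 530 gives x ≥ 530 − 155 − 180 = 195.
So 195 ≤ x < 335; integers 195 through 334: 140 values.

140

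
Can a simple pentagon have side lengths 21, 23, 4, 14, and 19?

A pentagon exists iff every side is shorter than the sum of the others — equivalently, the longest side is less than the sum of the rest.
Longest side 23 < 58 (sum of the remaining 4), so yes.

Yes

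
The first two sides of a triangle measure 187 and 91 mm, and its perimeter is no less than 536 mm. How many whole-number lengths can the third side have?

Triangle inequality: 96 < x < 278. Perimeter ≥ 536 gives x ≥ 536 − 187 − 91 = 258.
So 258 ≤ x < 278; integers 258 through 277: 20 values.

20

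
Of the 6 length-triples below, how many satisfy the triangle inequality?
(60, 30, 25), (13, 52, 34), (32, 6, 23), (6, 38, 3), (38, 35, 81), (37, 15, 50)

1

(25,30,60): 25+30 ≤ 60 → not valid
(13,34,52): 13+34 ≤ 52 → not valid
(6,23,32): 6+23 ≤ 32 → not valid
(3,6,38): 3+6 ≤ 38 → not valid
(35,38,81): 35+38 ≤ 81 → not valid
(15,37,50): 15+37 > 50 → valid
1 of the 6 triples forms a triangle.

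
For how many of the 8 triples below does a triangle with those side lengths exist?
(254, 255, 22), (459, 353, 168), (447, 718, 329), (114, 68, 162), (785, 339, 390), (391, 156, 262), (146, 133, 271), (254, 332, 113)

7

(22,254,255): 22+254 > 255 → valid
(168,353,459): 168+353 > 459 → valid
(329,447,718): 329+447 > 718 → valid
(68,114,162): 68+114 > 162 → valid
(339,390,785): 339+390 ≤ 785 → not valid
(156,262,391): 156+262 > 391 → valid
(133,146,271): 133+146 > 271 → valid
(113,254,332): 113+254 > 332 → valid
7 of the 8 triples form a triangle.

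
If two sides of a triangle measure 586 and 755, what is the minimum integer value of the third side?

170

The third side must be strictly greater than |586 − 755| = 169.
The smallest integer above 169 is 170.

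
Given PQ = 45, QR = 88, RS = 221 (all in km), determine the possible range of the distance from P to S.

88 ≤ PS ≤ 354 km

The maximum is all hops collinear in one direction: 45 + 88 + 221 = 354.
The longest hop is 221; the others sum to 133. Folding the others back against it leaves at least 221 − 133 = 88.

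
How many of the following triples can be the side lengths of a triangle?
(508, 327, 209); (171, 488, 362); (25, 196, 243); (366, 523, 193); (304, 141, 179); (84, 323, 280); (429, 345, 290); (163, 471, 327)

7

(209,327,508): 209+327 > 508 → valid
(171,362,488): 171+362 > 488 → valid
(25,196,243): 25+196 ≤ 243 → not valid
(193,366,523): 193+366 > 523 → valid
(141,179,304): 141+179 > 304 → valid
(84,280,323): 84+280 > 323 → valid
(290,345,429): 290+345 > 429 → valid
(163,327,471): 163+327 > 471 → valid
7 of the 8 triples form a triangle.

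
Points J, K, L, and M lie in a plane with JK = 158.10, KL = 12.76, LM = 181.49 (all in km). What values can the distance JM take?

10.63 ≤ JM ≤ 352.35 km

The maximum is all hops collinear in one direction: 158.10 + 12.76 + 181.49 = 352.35.
The longest hop is 181.49; the others sum to 170.86. Folding the others back against it leaves at least 181.49 − 170.86 = 10.63.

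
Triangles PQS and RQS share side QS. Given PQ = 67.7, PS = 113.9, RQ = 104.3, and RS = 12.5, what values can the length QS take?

From triangle PQS: |67.7 − 113.9| < QS < 67.7 + 113.9, i.e. 46.2 < QS < 181.6.
From triangle RQS: 91.8 < QS < 116.8.
Both must hold, so QS lies in the intersection.

91.8 < QS < 116.8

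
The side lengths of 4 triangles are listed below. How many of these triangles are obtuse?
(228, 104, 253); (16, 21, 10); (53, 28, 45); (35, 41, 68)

3

(228,104,253): 104²+228² = 62800 < 64009 = 253² → obtuse
(16,21,10): 10²+16² = 356 < 441 = 21² → obtuse
(53,28,45): 28²+45² = 2809 = 53² → right
(35,41,68): 35²+41² = 2906 < 4624 = 68² → obtuse
3 of the 4 are obtuse.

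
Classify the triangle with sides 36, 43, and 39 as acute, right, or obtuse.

acute

Compare the square of the longest side to the sum of squares of the other two: 36² + 39² = 2817 > 1849 = 43².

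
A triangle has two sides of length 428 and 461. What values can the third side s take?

By the triangle inequality, s must be less than 428 + 461 = 889 and greater than |428 − 461| = 33.

33 < s < 889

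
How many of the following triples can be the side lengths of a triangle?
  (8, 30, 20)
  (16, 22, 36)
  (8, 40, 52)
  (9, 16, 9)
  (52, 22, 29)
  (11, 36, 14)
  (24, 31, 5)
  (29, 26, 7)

(8,20,30): 8+20 ≤ 30 → not valid
(16,22,36): 16+22 > 36 → valid
(8,40,52): 8+40 ≤ 52 → not valid
(9,9,16): 9+9 > 16 → valid
(22,29,52): 22+29 ≤ 52 → not valid
(11,14,36): 11+14 ≤ 36 → not valid
(5,24,31): 5+24 ≤ 31 → not valid
(7,26,29): 7+26 > 29 → valid
3 of the 8 triples form a triangle.

3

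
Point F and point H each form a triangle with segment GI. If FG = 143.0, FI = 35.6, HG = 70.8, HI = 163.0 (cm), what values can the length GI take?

From triangle FGI: |143.0 − 35.6| < GI < 143.0 + 35.6, i.e. 107.4 < GI < 178.6.
From triangle HGI: 92.2 < GI < 233.8.
Both must hold, so GI lies in the intersection.

107.4 < GI < 178.6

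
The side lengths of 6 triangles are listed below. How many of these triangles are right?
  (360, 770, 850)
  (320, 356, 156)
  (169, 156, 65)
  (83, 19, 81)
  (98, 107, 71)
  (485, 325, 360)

(360,770,850): 360²+770² = 722500 = 850² → right
(320,356,156): 156²+320² = 126736 = 356² → right
(169,156,65): 65²+156² = 28561 = 169² → right
(83,19,81): 19²+81² = 6922 > 6889 = 83² → acute
(98,107,71): 71²+98² = 14645 > 11449 = 107² → acute
(485,325,360): 325²+360² = 235225 = 485² → right
4 of the 6 are right.

4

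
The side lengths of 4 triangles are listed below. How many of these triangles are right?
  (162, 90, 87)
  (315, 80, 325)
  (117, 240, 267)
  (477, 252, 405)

(162,90,87): 87²+90² = 15669 < 26244 = 162² → obtuse
(315,80,325): 80²+315² = 105625 = 325² → right
(117,240,267): 117²+240² = 71289 = 267² → right
(477,252,405): 252²+405² = 227529 = 477² → right
3 of the 4 are right.

3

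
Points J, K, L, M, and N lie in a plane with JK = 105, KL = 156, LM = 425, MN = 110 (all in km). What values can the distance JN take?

54 ≤ JN ≤ 796 km

The maximum is all hops collinear in one direction: 105 + 156 + 425 + 110 = 796.
The longest hop is 425; the others sum to 371. Folding the others back against it leaves at least 425 − 371 = 54.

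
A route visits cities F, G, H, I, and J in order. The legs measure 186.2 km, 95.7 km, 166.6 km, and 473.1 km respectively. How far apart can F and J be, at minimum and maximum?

24.6 ≤ FJ ≤ 921.6 km

The maximum is all hops collinear in one direction: 186.2 + 95.7 + 166.6 + 473.1 = 921.6.
The longest hop is 473.1; the others sum to 448.5. Folding the others back against it leaves at least 473.1 − 448.5 = 24.6.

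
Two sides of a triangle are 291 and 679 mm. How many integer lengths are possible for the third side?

The third side lies in the open interval (388, 970).
Integers from 389 to 969 inclusive: 969 − 389 + 1 = 581.

581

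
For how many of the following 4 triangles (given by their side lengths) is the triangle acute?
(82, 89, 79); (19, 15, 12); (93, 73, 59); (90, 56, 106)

3

(82,89,79): 79²+82² = 12965 > 7921 = 89² → acute
(19,15,12): 12²+15² = 369 > 361 = 19² → acute
(93,73,59): 59²+73² = 8810 > 8649 = 93² → acute
(90,56,106): 56²+90² = 11236 = 106² → right
3 of the 4 are acute.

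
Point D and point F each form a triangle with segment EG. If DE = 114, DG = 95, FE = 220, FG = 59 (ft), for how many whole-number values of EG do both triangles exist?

47

From triangle DEG: 19 < EG < 209.
From triangle FEG: 161 < EG < 279.
Intersection: 161 < EG < 209, so integers 162 through 208: 47 values.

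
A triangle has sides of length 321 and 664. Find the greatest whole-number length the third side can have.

The third side must be strictly less than 321 + 664 = 985.
The largest integer below 985 is 984.

984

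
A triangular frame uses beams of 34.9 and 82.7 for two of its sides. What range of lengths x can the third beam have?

By the triangle inequality, x must be less than 34.9 + 82.7 = 117.6 and greater than |34.9 − 82.7| = 47.8.

47.8 < x < 117.6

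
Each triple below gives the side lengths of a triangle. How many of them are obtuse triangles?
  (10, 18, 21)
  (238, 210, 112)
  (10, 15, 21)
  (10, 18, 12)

3

(10,18,21): 10²+18² = 424 < 441 = 21² → obtuse
(238,210,112): 112²+210² = 56644 = 238² → right
(10,15,21): 10²+15² = 325 < 441 = 21² → obtuse
(10,18,12): 10²+12² = 244 < 324 = 18² → obtuse
3 of the 4 are obtuse.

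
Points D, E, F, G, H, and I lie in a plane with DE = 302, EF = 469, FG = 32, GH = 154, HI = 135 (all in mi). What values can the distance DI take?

0 ≤ DI ≤ 1092 mi

The maximum is all hops collinear in one direction: 302 + 469 + 32 + 154 + 135 = 1092.
The longest hop is 469; the others sum to 623. Since 469 ≤ 623, the path can fold back on itself completely, so the minimum distance is 0.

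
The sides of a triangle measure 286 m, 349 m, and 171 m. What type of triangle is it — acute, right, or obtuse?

obtuse

Compare the square of the longest side to the sum of squares of the other two: 171² + 286² = 111037 < 121801 = 349².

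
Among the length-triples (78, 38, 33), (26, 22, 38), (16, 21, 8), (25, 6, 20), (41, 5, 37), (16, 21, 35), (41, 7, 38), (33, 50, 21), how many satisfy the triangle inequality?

(33,38,78): 33+38 ≤ 78 → not valid
(22,26,38): 22+26 > 38 → valid
(8,16,21): 8+16 > 21 → valid
(6,20,25): 6+20 > 25 → valid
(5,37,41): 5+37 > 41 → valid
(16,21,35): 16+21 > 35 → valid
(7,38,41): 7+38 > 41 → valid
(21,33,50): 21+33 > 50 → valid
7 of the 8 triples form a triangle.

7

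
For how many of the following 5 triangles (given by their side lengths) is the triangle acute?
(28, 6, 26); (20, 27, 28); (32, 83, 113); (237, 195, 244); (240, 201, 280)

(28,6,26): 6²+26² = 712 < 784 = 28² → obtuse
(20,27,28): 20²+27² = 1129 > 784 = 28² → acute
(32,83,113): 32²+83² = 7913 < 12769 = 113² → obtuse
(237,195,244): 195²+237² = 94194 > 59536 = 244² → acute
(240,201,280): 201²+240² = 98001 > 78400 = 280² → acute
3 of the 5 are acute.

3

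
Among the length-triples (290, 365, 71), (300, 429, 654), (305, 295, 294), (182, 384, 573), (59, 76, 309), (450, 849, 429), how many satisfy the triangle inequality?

(71,290,365): 71+290 ≤ 365 → not valid
(300,429,654): 300+429 > 654 → valid
(294,295,305): 294+295 > 305 → valid
(182,384,573): 182+384 ≤ 573 → not valid
(59,76,309): 59+76 ≤ 309 → not valid
(429,450,849): 429+450 > 849 → valid
3 of the 6 triples form a triangle.

3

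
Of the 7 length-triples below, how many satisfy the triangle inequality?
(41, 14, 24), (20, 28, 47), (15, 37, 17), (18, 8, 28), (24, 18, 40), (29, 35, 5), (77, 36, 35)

2

(14,24,41): 14+24 ≤ 41 → not valid
(20,28,47): 20+28 > 47 → valid
(15,17,37): 15+17 ≤ 37 → not valid
(8,18,28): 8+18 ≤ 28 → not valid
(18,24,40): 18+24 > 40 → valid
(5,29,35): 5+29 ≤ 35 → not valid
(35,36,77): 35+36 ≤ 77 → not valid
2 of the 7 triples form a triangle.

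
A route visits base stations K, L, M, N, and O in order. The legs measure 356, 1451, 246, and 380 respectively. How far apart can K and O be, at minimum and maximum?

The maximum is all hops collinear in one direction: 356 + 1451 + 246 + 380 = 2433.
The longest hop is 1451; the others sum to 982. Folding the others back against it leaves at least 1451 − 982 = 469.

469 ≤ KO ≤ 2433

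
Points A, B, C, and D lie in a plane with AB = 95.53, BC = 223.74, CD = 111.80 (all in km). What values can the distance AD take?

The maximum is all hops collinear in one direction: 95.53 + 223.74 + 111.80 = 431.07.
The longest hop is 223.74; the others sum to 207.33. Folding the others back against it leaves at least 223.74 − 207.33 = 16.41.

16.41 ≤ AD ≤ 431.07 km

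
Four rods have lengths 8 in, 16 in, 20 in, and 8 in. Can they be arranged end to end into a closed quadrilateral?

Yes

A quadrilateral exists iff every side is shorter than the sum of the others — equivalently, the longest side is less than the sum of the rest.
Longest side 20 < 32 (sum of the remaining 3), so yes.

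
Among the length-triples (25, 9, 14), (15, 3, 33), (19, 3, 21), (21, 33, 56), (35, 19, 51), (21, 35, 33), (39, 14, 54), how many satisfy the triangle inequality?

3

(9,14,25): 9+14 ≤ 25 → not valid
(3,15,33): 3+15 ≤ 33 → not valid
(3,19,21): 3+19 > 21 → valid
(21,33,56): 21+33 ≤ 56 → not valid
(19,35,51): 19+35 > 51 → valid
(21,33,35): 21+33 > 35 → valid
(14,39,54): 14+39 ≤ 54 → not valid
3 of the 7 triples form a triangle.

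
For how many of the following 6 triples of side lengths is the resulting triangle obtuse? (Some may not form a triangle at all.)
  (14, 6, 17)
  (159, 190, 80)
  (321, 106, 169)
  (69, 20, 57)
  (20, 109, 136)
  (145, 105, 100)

(14,6,17): 6²+14² = 232 < 289 = 17² → obtuse
(159,190,80): 80²+159² = 31681 < 36100 = 190² → obtuse
(321,106,169): 106+169 ≤ 321, not a triangle
(69,20,57): 20²+57² = 3649 < 4761 = 69² → obtuse
(20,109,136): 20+109 ≤ 136, not a triangle
(145,105,100): 100²+105² = 21025 = 145² → right
3 of the 6 are obtuse.

3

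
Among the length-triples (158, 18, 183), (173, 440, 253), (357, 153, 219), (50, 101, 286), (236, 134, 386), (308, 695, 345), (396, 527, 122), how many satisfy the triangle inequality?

(18,158,183): 18+158 ≤ 183 → not valid
(173,253,440): 173+253 ≤ 440 → not valid
(153,219,357): 153+219 > 357 → valid
(50,101,286): 50+101 ≤ 286 → not valid
(134,236,386): 134+236 ≤ 386 → not valid
(308,345,695): 308+345 ≤ 695 → not valid
(122,396,527): 122+396 ≤ 527 → not valid
1 of the 7 triples forms a triangle.

1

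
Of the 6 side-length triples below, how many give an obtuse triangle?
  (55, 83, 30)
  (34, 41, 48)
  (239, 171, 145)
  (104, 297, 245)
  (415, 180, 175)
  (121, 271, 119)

(55,83,30): 30²+55² = 3925 < 6889 = 83² → obtuse
(34,41,48): 34²+41² = 2837 > 2304 = 48² → acute
(239,171,145): 145²+171² = 50266 < 57121 = 239² → obtuse
(104,297,245): 104²+245² = 70841 < 88209 = 297² → obtuse
(415,180,175): 175+180 ≤ 415, not a triangle
(121,271,119): 119+121 ≤ 271, not a triangle
3 of the 6 are obtuse.

3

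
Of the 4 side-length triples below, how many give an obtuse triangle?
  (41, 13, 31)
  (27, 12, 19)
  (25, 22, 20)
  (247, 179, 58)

(41,13,31): 13²+31² = 1130 < 1681 = 41² → obtuse
(27,12,19): 12²+19² = 505 < 729 = 27² → obtuse
(25,22,20): 20²+22² = 884 > 625 = 25² → acute
(247,179,58): 58+179 ≤ 247, not a triangle
2 of the 4 are obtuse.

2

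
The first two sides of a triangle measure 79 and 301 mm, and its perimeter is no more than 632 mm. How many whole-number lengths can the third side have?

30

Triangle inequality: 222 < x < 380. Perimeter ≤ 632 gives x ≤ 632 − 79 − 301 = 252.
So 222 < x ≤ 252; integers 223 through 252: 30 values.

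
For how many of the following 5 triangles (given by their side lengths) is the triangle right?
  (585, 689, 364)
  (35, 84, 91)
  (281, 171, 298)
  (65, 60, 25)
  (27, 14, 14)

3

(585,689,364): 364²+585² = 474721 = 689² → right
(35,84,91): 35²+84² = 8281 = 91² → right
(281,171,298): 171²+281² = 108202 > 88804 = 298² → acute
(65,60,25): 25²+60² = 4225 = 65² → right
(27,14,14): 14²+14² = 392 < 729 = 27² → obtuse
3 of the 5 are right.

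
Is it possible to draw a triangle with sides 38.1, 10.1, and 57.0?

The longest side is 57.0, but the other two sum to only 48.2.
48.2 < 57.0, so the triangle inequality fails.

No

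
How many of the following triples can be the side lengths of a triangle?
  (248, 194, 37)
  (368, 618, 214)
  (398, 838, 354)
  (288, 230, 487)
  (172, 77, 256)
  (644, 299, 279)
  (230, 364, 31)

1

(37,194,248): 37+194 ≤ 248 → not valid
(214,368,618): 214+368 ≤ 618 → not valid
(354,398,838): 354+398 ≤ 838 → not valid
(230,288,487): 230+288 > 487 → valid
(77,172,256): 77+172 ≤ 256 → not valid
(279,299,644): 279+299 ≤ 644 → not valid
(31,230,364): 31+230 ≤ 364 → not valid
1 of the 7 triples forms a triangle.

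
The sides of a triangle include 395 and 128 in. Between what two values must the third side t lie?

By the triangle inequality, t must be less than 395 + 128 = 523 and greater than |395 − 128| = 267.

267 < t < 523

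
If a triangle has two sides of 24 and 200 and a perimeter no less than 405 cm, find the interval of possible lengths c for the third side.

Triangle inequality alone gives 176 < c < 224.
The perimeter condition gives c ≥ 405 − 24 − 200 = 181.
Intersecting the two: 181 ≤ c < 224.

181 ≤ c < 224 cm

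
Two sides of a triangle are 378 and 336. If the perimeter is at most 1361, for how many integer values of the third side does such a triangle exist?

605

Triangle inequality: 42 < x < 714. Perimeter ≤ 1361 gives x ≤ 1361 − 378 − 336 = 647.
So 42 < x ≤ 647; integers 43 through 647: 605 values.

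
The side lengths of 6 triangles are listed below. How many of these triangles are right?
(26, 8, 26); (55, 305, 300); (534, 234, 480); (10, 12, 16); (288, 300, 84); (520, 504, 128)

(26,8,26): 8²+26² = 740 > 676 = 26² → acute
(55,305,300): 55²+300² = 93025 = 305² → right
(534,234,480): 234²+480² = 285156 = 534² → right
(10,12,16): 10²+12² = 244 < 256 = 16² → obtuse
(288,300,84): 84²+288² = 90000 = 300² → right
(520,504,128): 128²+504² = 270400 = 520² → right
4 of the 6 are right.

4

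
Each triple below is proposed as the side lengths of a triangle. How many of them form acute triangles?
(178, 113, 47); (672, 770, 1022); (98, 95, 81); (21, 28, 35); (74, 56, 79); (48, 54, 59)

3

(178,113,47): 47+113 ≤ 178, not a triangle
(672,770,1022): 672²+770² = 1044484 = 1022² → right
(98,95,81): 81²+95² = 15586 > 9604 = 98² → acute
(21,28,35): 21²+28² = 1225 = 35² → right
(74,56,79): 56²+74² = 8612 > 6241 = 79² → acute
(48,54,59): 48²+54² = 5220 > 3481 = 59² → acute
3 of the 6 are acute.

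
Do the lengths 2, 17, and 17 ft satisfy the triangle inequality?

Yes

The longest side is 17, and the other two sum to 19.
Since 19 > 17, the triangle inequality holds.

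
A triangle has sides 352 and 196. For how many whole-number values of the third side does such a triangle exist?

The third side lies in the open interval (156, 548).
Integers from 157 to 547 inclusive: 547 − 157 + 1 = 391.

391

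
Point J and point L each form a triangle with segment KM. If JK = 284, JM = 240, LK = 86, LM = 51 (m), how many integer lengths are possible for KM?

From triangle JKM: 44 < KM < 524.
From triangle LKM: 35 < KM < 137.
Intersection: 44 < KM < 137, so integers 45 through 136: 92 values.

92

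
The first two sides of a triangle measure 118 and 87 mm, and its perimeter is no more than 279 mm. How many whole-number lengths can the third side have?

Triangle inequality: 31 < x < 205. Perimeter ≤ 279 gives x ≤ 279 − 118 − 87 = 74.
So 31 < x ≤ 74; integers 32 through 74: 43 values.

43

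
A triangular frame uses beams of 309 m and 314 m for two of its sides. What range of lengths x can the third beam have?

By the triangle inequality, x must be less than 309 + 314 = 623 and greater than |309 − 314| = 5.

5 < x < 623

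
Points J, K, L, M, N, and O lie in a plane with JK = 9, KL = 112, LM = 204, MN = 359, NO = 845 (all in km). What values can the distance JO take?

161 ≤ JO ≤ 1529 km

The maximum is all hops collinear in one direction: 9 + 112 + 204 + 359 + 845 = 1529.
The longest hop is 845; the others sum to 684. Folding the others back against it leaves at least 845 − 684 = 161.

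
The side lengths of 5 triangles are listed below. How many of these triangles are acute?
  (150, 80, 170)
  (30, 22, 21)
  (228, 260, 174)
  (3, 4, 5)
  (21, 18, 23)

3

(150,80,170): 80²+150² = 28900 = 170² → right
(30,22,21): 21²+22² = 925 > 900 = 30² → acute
(228,260,174): 174²+228² = 82260 > 67600 = 260² → acute
(3,4,5): 3²+4² = 25 = 5² → right
(21,18,23): 18²+21² = 765 > 529 = 23² → acute
3 of the 5 are acute.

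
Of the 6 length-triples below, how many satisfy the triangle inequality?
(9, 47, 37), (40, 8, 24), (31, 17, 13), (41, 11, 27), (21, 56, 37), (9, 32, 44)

1

(9,37,47): 9+37 ≤ 47 → not valid
(8,24,40): 8+24 ≤ 40 → not valid
(13,17,31): 13+17 ≤ 31 → not valid
(11,27,41): 11+27 ≤ 41 → not valid
(21,37,56): 21+37 > 56 → valid
(9,32,44): 9+32 ≤ 44 → not valid
1 of the 6 triples forms a triangle.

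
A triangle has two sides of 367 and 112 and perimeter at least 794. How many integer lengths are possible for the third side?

164

Triangle inequality: 255 < x < 479. Perimeter ≥ 794 gives x ≥ 794 − 367 − 112 = 315.
So 315 ≤ x < 479; integers 315 through 478: 164 values.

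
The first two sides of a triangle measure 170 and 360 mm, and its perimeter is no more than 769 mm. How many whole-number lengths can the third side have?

49

Triangle inequality: 190 < x < 530. Perimeter ≤ 769 gives x ≤ 769 − 170 − 360 = 239.
So 190 < x ≤ 239; integers 191 through 239: 49 values.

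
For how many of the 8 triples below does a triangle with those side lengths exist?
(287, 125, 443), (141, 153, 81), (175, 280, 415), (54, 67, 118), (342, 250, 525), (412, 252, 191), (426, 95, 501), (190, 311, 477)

(125,287,443): 125+287 ≤ 443 → not valid
(81,141,153): 81+141 > 153 → valid
(175,280,415): 175+280 > 415 → valid
(54,67,118): 54+67 > 118 → valid
(250,342,525): 250+342 > 525 → valid
(191,252,412): 191+252 > 412 → valid
(95,426,501): 95+426 > 501 → valid
(190,311,477): 190+311 > 477 → valid
7 of the 8 triples form a triangle.

7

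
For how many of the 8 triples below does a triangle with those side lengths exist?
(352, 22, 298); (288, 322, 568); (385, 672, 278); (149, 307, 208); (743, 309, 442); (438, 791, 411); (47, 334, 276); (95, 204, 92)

4

(22,298,352): 22+298 ≤ 352 → not valid
(288,322,568): 288+322 > 568 → valid
(278,385,672): 278+385 ≤ 672 → not valid
(149,208,307): 149+208 > 307 → valid
(309,442,743): 309+442 > 743 → valid
(411,438,791): 411+438 > 791 → valid
(47,276,334): 47+276 ≤ 334 → not valid
(92,95,204): 92+95 ≤ 204 → not valid
4 of the 8 triples form a triangle.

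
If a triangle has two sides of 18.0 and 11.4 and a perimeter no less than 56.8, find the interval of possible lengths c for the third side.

27.4 ≤ c < 29.4

Triangle inequality alone gives 6.6 < c < 29.4.
The perimeter condition gives c ≥ 56.8 − 18.0 − 11.4 = 27.4.
Intersecting the two: 27.4 ≤ c < 29.4.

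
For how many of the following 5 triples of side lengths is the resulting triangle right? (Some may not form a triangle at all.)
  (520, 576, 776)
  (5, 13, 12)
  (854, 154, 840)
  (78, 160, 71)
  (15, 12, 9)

4

(520,576,776): 520²+576² = 602176 = 776² → right
(5,13,12): 5²+12² = 169 = 13² → right
(854,154,840): 154²+840² = 729316 = 854² → right
(78,160,71): 71+78 ≤ 160, not a triangle
(15,12,9): 9²+12² = 225 = 15² → right
4 of the 5 are right.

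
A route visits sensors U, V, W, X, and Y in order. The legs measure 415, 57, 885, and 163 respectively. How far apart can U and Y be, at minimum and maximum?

250 ≤ UY ≤ 1520

The maximum is all hops collinear in one direction: 415 + 57 + 885 + 163 = 1520.
The longest hop is 885; the others sum to 635. Folding the others back against it leaves at least 885 − 635 = 250.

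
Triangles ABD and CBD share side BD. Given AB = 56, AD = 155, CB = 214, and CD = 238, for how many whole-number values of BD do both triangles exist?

From triangle ABD: 99 < BD < 211.
From triangle CBD: 24 < BD < 452.
Intersection: 99 < BD < 211, so integers 100 through 210: 111 values.

111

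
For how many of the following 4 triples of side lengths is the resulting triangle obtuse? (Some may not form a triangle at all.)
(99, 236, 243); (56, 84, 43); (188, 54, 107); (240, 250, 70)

1

(99,236,243): 99²+236² = 65497 > 59049 = 243² → acute
(56,84,43): 43²+56² = 4985 < 7056 = 84² → obtuse
(188,54,107): 54+107 ≤ 188, not a triangle
(240,250,70): 70²+240² = 62500 = 250² → right
1 of the 4 is obtuse.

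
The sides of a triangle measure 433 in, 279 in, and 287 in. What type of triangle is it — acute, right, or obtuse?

Compare the square of the longest side to the sum of squares of the other two: 279² + 287² = 160210 < 187489 = 433².

obtuse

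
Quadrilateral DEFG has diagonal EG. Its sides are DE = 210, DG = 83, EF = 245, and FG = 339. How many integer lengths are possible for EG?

165

From triangle DEG: 127 < EG < 293.
From triangle FEG: 94 < EG < 584.
Intersection: 127 < EG < 293, so integers 128 through 292: 165 values.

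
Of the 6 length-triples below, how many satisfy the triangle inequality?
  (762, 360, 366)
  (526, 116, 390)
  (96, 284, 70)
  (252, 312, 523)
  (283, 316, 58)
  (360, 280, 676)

(360,366,762): 360+366 ≤ 762 → not valid
(116,390,526): 116+390 ≤ 526 → not valid
(70,96,284): 70+96 ≤ 284 → not valid
(252,312,523): 252+312 > 523 → valid
(58,283,316): 58+283 > 316 → valid
(280,360,676): 280+360 ≤ 676 → not valid
2 of the 6 triples form a triangle.

2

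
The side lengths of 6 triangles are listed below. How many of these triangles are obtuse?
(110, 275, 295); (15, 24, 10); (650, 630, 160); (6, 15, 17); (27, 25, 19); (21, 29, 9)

3

(110,275,295): 110²+275² = 87725 > 87025 = 295² → acute
(15,24,10): 10²+15² = 325 < 576 = 24² → obtuse
(650,630,160): 160²+630² = 422500 = 650² → right
(6,15,17): 6²+15² = 261 < 289 = 17² → obtuse
(27,25,19): 19²+25² = 986 > 729 = 27² → acute
(21,29,9): 9²+21² = 522 < 841 = 29² → obtuse
3 of the 6 are obtuse.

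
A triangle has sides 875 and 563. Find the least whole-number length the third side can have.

313

The third side must be strictly greater than |875 − 563| = 312.
The smallest integer above 312 is 313.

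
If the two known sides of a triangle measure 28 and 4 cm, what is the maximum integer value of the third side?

31

The third side must be strictly less than 28 + 4 = 32.
The largest integer below 32 is 31.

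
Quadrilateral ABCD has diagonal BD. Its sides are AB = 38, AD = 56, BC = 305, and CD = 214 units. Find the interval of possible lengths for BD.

91 < BD < 94

From triangle ABD: |38 − 56| < BD < 38 + 56, i.e. 18 < BD < 94.
From triangle CBD: 91 < BD < 519.
Both must hold, so BD lies in the intersection.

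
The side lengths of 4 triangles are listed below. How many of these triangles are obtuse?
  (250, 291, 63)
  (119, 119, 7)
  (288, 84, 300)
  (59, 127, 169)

(250,291,63): 63²+250² = 66469 < 84681 = 291² → obtuse
(119,119,7): 7²+119² = 14210 > 14161 = 119² → acute
(288,84,300): 84²+288² = 90000 = 300² → right
(59,127,169): 59²+127² = 19610 < 28561 = 169² → obtuse
2 of the 4 are obtuse.

2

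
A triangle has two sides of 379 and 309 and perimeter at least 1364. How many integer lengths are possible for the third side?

12

Triangle inequality: 70 < x < 688. Perimeter ≥ 1364 gives x ≥ 1364 − 379 − 309 = 676.
So 676 ≤ x < 688; integers 676 through 687: 12 values.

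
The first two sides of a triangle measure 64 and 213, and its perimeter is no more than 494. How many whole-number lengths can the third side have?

68

Triangle inequality: 149 < x < 277. Perimeter ≤ 494 gives x ≤ 494 − 64 − 213 = 217.
So 149 < x ≤ 217; integers 150 through 217: 68 values.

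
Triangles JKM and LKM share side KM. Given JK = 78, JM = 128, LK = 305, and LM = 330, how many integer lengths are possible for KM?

From triangle JKM: 50 < KM < 206.
From triangle LKM: 25 < KM < 635.
Intersection: 50 < KM < 206, so integers 51 through 205: 155 values.

155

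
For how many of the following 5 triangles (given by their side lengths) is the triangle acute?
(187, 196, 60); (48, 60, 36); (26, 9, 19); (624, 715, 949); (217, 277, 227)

(187,196,60): 60²+187² = 38569 > 38416 = 196² → acute
(48,60,36): 36²+48² = 3600 = 60² → right
(26,9,19): 9²+19² = 442 < 676 = 26² → obtuse
(624,715,949): 624²+715² = 900601 = 949² → right
(217,277,227): 217²+227² = 98618 > 76729 = 277² → acute
2 of the 5 are acute.

2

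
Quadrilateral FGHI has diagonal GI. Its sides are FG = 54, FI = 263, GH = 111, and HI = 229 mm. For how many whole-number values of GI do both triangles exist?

107

From triangle FGI: 209 < GI < 317.
From triangle HGI: 118 < GI < 340.
Intersection: 209 < GI < 317, so integers 210 through 316: 107 values.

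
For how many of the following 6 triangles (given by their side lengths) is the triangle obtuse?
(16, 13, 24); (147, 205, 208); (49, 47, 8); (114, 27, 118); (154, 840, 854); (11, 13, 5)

(16,13,24): 13²+16² = 425 < 576 = 24² → obtuse
(147,205,208): 147²+205² = 63634 > 43264 = 208² → acute
(49,47,8): 8²+47² = 2273 < 2401 = 49² → obtuse
(114,27,118): 27²+114² = 13725 < 13924 = 118² → obtuse
(154,840,854): 154²+840² = 729316 = 854² → right
(11,13,5): 5²+11² = 146 < 169 = 13² → obtuse
4 of the 6 are obtuse.

4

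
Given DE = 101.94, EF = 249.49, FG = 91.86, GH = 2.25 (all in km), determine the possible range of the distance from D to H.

53.44 ≤ DH ≤ 445.54 km

The maximum is all hops collinear in one direction: 101.94 + 249.49 + 91.86 + 2.25 = 445.54.
The longest hop is 249.49; the others sum to 196.05. Folding the others back against it leaves at least 249.49 − 196.05 = 53.44.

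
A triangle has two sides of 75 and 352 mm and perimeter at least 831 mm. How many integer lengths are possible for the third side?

23

Triangle inequality: 277 < x < 427. Perimeter ≥ 831 gives x ≥ 831 − 75 − 352 = 404.
So 404 ≤ x < 427; integers 404 through 426: 23 values.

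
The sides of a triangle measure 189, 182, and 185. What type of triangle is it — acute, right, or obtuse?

Compare the square of the longest side to the sum of squares of the other two: 182² + 185² = 67349 > 35721 = 189².

acute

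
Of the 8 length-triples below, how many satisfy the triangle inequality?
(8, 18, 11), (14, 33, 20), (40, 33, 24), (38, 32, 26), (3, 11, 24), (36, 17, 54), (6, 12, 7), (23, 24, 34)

(8,11,18): 8+11 > 18 → valid
(14,20,33): 14+20 > 33 → valid
(24,33,40): 24+33 > 40 → valid
(26,32,38): 26+32 > 38 → valid
(3,11,24): 3+11 ≤ 24 → not valid
(17,36,54): 17+36 ≤ 54 → not valid
(6,7,12): 6+7 > 12 → valid
(23,24,34): 23+24 > 34 → valid
6 of the 8 triples form a triangle.

6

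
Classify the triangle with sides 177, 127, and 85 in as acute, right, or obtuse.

Compare the square of the longest side to the sum of squares of the other two: 85² + 127² = 23354 < 31329 = 177².

obtuse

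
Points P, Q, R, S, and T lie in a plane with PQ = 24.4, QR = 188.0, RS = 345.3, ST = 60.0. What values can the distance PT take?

The maximum is all hops collinear in one direction: 24.4 + 188.0 + 345.3 + 60.0 = 617.7.
The longest hop is 345.3; the others sum to 272.4. Folding the others back against it leaves at least 345.3 − 272.4 = 72.9.

72.9 ≤ PT ≤ 617.7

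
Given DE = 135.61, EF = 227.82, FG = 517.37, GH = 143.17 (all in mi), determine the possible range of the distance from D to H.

The maximum is all hops collinear in one direction: 135.61 + 227.82 + 517.37 + 143.17 = 1023.97.
The longest hop is 517.37; the others sum to 506.60. Folding the others back against it leaves at least 517.37 − 506.60 = 10.77.

10.77 ≤ DH ≤ 1023.97 mi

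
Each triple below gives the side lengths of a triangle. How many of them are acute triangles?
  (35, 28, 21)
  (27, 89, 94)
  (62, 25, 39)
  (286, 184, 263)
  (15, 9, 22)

(35,28,21): 21²+28² = 1225 = 35² → right
(27,89,94): 27²+89² = 8650 < 8836 = 94² → obtuse
(62,25,39): 25²+39² = 2146 < 3844 = 62² → obtuse
(286,184,263): 184²+263² = 103025 > 81796 = 286² → acute
(15,9,22): 9²+15² = 306 < 484 = 22² → obtuse
1 of the 5 is acute.

1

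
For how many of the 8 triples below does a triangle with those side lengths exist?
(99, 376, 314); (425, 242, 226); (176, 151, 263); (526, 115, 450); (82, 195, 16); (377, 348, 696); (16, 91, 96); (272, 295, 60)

7

(99,314,376): 99+314 > 376 → valid
(226,242,425): 226+242 > 425 → valid
(151,176,263): 151+176 > 263 → valid
(115,450,526): 115+450 > 526 → valid
(16,82,195): 16+82 ≤ 195 → not valid
(348,377,696): 348+377 > 696 → valid
(16,91,96): 16+91 > 96 → valid
(60,272,295): 60+272 > 295 → valid
7 of the 8 triples form a triangle.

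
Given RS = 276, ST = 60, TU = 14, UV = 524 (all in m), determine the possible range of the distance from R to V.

The maximum is all hops collinear in one direction: 276 + 60 + 14 + 524 = 874.
The longest hop is 524; the others sum to 350. Folding the others back against it leaves at least 524 − 350 = 174.

174 ≤ RV ≤ 874 m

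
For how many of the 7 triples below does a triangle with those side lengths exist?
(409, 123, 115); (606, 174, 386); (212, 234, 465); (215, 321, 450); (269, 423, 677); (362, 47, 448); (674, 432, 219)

2

(115,123,409): 115+123 ≤ 409 → not valid
(174,386,606): 174+386 ≤ 606 → not valid
(212,234,465): 212+234 ≤ 465 → not valid
(215,321,450): 215+321 > 450 → valid
(269,423,677): 269+423 > 677 → valid
(47,362,448): 47+362 ≤ 448 → not valid
(219,432,674): 219+432 ≤ 674 → not valid
2 of the 7 triples form a triangle.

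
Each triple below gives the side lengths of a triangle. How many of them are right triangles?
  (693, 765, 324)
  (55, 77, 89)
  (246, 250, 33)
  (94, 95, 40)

1

(693,765,324): 324²+693² = 585225 = 765² → right
(55,77,89): 55²+77² = 8954 > 7921 = 89² → acute
(246,250,33): 33²+246² = 61605 < 62500 = 250² → obtuse
(94,95,40): 40²+94² = 10436 > 9025 = 95² → acute
1 of the 4 is right.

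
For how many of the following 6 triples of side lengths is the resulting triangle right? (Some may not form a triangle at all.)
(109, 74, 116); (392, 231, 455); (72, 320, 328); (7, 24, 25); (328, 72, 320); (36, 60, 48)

5

(109,74,116): 74²+109² = 17357 > 13456 = 116² → acute
(392,231,455): 231²+392² = 207025 = 455² → right
(72,320,328): 72²+320² = 107584 = 328² → right
(7,24,25): 7²+24² = 625 = 25² → right
(328,72,320): 72²+320² = 107584 = 328² → right
(36,60,48): 36²+48² = 3600 = 60² → right
5 of the 6 are right.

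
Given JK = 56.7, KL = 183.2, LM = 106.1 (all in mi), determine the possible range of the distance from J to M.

The maximum is all hops collinear in one direction: 56.7 + 183.2 + 106.1 = 346.0.
The longest hop is 183.2; the others sum to 162.8. Folding the others back against it leaves at least 183.2 − 162.8 = 20.4.

20.4 ≤ JM ≤ 346.0 mi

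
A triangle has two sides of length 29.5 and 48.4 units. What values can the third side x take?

By the triangle inequality, x must be less than 29.5 + 48.4 = 77.9 and greater than |29.5 − 48.4| = 18.9.

18.9 < x < 77.9 (units)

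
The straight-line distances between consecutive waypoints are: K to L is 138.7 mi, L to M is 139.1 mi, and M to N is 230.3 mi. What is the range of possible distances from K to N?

The maximum is all hops collinear in one direction: 138.7 + 139.1 + 230.3 = 508.1.
The longest hop is 230.3; the others sum to 277.8. Since 230.3 ≤ 277.8, the path can fold back on itself completely, so the minimum distance is 0.

0 ≤ KN ≤ 508.1 mi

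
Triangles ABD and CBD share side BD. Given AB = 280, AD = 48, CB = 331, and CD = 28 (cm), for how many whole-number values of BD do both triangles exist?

From triangle ABD: 232 < BD < 328.
From triangle CBD: 303 < BD < 359.
Intersection: 303 < BD < 328, so integers 304 through 327: 24 values.

24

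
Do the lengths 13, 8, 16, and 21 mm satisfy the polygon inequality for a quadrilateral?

A quadrilateral exists iff every side is shorter than the sum of the others — equivalently, the longest side is less than the sum of the rest.
Longest side 21 < 37 (sum of the remaining 3), so yes.

Yes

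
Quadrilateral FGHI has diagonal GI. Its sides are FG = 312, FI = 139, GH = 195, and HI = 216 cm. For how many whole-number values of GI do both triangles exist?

237

From triangle FGI: 173 < GI < 451.
From triangle HGI: 21 < GI < 411.
Intersection: 173 < GI < 411, so integers 174 through 410: 237 values.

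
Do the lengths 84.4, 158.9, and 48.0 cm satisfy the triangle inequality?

No

The longest side is 158.9, but the other two sum to only 132.4.
132.4 < 158.9, so the triangle inequality fails.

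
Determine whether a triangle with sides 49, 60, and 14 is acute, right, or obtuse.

obtuse

Compare the square of the longest side to the sum of squares of the other two: 14² + 49² = 2597 < 3600 = 60².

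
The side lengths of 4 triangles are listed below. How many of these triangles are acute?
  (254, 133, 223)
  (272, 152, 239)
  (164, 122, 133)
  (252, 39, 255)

(254,133,223): 133²+223² = 67418 > 64516 = 254² → acute
(272,152,239): 152²+239² = 80225 > 73984 = 272² → acute
(164,122,133): 122²+133² = 32573 > 26896 = 164² → acute
(252,39,255): 39²+252² = 65025 = 255² → right
3 of the 4 are acute.

3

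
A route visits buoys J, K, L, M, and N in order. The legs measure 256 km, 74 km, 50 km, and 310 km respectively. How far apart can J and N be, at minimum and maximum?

The maximum is all hops collinear in one direction: 256 + 74 + 50 + 310 = 690.
The longest hop is 310; the others sum to 380. Since 310 ≤ 380, the path can fold back on itself completely, so the minimum distance is 0.

0 ≤ JN ≤ 690 km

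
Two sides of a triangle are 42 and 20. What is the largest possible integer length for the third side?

61

The third side must be strictly less than 42 + 20 = 62.
The largest integer below 62 is 61.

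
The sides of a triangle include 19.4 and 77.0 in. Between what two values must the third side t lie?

By the triangle inequality, t must be less than 19.4 + 77.0 = 96.4 and greater than |19.4 − 77.0| = 57.6.

57.6 < t < 96.4 (in)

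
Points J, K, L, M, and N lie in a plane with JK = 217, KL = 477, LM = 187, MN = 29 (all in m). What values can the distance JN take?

44 ≤ JN ≤ 910 m

The maximum is all hops collinear in one direction: 217 + 477 + 187 + 29 = 910.
The longest hop is 477; the others sum to 433. Folding the others back against it leaves at least 477 − 433 = 44.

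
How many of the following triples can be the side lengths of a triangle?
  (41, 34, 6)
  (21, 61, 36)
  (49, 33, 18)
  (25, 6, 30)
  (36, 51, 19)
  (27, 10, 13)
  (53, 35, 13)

(6,34,41): 6+34 ≤ 41 → not valid
(21,36,61): 21+36 ≤ 61 → not valid
(18,33,49): 18+33 > 49 → valid
(6,25,30): 6+25 > 30 → valid
(19,36,51): 19+36 > 51 → valid
(10,13,27): 10+13 ≤ 27 → not valid
(13,35,53): 13+35 ≤ 53 → not valid
3 of the 7 triples form a triangle.

3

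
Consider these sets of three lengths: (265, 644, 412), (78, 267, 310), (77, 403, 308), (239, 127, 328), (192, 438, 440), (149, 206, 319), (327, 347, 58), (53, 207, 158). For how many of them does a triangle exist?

7

(265,412,644): 265+412 > 644 → valid
(78,267,310): 78+267 > 310 → valid
(77,308,403): 77+308 ≤ 403 → not valid
(127,239,328): 127+239 > 328 → valid
(192,438,440): 192+438 > 440 → valid
(149,206,319): 149+206 > 319 → valid
(58,327,347): 58+327 > 347 → valid
(53,158,207): 53+158 > 207 → valid
7 of the 8 triples form a triangle.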